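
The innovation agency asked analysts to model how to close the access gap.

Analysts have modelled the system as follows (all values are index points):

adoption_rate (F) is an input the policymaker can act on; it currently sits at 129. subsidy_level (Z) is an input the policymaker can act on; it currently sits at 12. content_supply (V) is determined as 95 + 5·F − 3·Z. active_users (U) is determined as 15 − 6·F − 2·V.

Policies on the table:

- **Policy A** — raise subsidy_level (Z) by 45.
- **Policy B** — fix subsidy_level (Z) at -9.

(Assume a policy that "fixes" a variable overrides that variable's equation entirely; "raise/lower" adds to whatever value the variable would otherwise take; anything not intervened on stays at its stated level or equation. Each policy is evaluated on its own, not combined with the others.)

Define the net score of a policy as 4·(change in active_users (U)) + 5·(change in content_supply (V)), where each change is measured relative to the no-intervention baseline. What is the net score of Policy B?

-189

Baseline:
  F = 129
  Z = 12
  V = 95 + 5·129 − 3·12 = 704
  U = 15 − 6·129 − 2·704 = -2167
Policy B (Z := -9):
  F = 129
  Z = -9
  V = 95 + 5·129 − 3·(-9) = 767
  U = 15 − 6·129 − 2·767 = -2293
ΔU = -2293 − (-2167) = -126; ΔV = 767 − 704 = 63
Score = 4·(-126) + 5·63 = -189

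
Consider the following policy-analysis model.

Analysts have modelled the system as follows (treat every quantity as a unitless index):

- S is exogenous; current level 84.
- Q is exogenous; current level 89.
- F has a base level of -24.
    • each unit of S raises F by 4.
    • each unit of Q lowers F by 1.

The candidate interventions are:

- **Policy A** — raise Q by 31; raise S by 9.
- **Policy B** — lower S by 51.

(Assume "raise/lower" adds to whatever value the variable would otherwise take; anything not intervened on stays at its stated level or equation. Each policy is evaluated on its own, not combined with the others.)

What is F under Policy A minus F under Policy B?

Policy A (Q + 31, S + 9):
  S = 84 + 9 = 93
  Q = 89 + 31 = 120
  F = -24 + 4·93 − 120 = 228
Policy B (S − 51):
  S = 84 − 51 = 33
  Q = 89
  F = -24 + 4·33 − 89 = 19
F: 228 − 19 = 209

209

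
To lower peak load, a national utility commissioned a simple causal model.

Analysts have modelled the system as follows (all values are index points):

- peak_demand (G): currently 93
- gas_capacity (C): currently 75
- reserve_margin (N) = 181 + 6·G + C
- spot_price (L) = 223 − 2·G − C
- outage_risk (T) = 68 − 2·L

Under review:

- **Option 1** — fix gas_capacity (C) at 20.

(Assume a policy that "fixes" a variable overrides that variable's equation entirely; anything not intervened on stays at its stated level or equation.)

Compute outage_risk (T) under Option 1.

34

Option 1 (C := 20):
  G = 93
  C = 20
  L = 223 − 2·93 − 20 = 17
  T = 68 − 2·17 = 34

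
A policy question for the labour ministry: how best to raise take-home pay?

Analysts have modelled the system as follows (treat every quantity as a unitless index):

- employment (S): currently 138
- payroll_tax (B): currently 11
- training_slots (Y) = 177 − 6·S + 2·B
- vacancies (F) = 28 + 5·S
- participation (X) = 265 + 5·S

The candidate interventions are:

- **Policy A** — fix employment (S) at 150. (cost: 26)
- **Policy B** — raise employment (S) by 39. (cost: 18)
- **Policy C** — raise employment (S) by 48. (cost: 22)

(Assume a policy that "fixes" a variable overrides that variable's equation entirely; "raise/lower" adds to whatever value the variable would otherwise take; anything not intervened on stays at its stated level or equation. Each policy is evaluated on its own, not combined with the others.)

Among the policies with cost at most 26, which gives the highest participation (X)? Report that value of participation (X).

Policy A (S := 150):
  S = 150
  X = 265 + 5·150 = 1015
Policy B (S + 39):
  S = 138 + 39 = 177
  X = 265 + 5·177 = 1150
Policy C (S + 48):
  S = 138 + 48 = 186
  X = 265 + 5·186 = 1195
Comparing — Policy A: X=1015, Policy B: X=1150, Policy C: X=1195. Highest is 1195 (Policy C).

1195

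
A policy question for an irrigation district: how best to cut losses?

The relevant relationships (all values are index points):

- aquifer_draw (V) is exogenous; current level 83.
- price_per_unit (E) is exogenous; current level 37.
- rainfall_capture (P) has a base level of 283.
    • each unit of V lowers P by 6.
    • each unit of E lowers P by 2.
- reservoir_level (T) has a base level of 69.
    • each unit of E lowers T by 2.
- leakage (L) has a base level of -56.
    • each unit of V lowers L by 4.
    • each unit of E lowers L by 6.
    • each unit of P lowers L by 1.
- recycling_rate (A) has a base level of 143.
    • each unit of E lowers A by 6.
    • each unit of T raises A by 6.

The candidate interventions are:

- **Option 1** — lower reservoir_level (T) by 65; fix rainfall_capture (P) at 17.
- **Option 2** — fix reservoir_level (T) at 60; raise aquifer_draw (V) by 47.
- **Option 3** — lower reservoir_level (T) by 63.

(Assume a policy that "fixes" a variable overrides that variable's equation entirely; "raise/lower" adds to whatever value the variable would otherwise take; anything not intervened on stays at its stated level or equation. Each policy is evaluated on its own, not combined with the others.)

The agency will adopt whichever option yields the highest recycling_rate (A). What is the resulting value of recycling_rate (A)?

281

Option 1 (T − 65, P := 17):
  E = 37
  T = 69 − 2·37 (−65 from intervention) = -70
  A = 143 − 6·37 + 6·(-70) = -499
Option 2 (T := 60, V + 47):
  E = 37
  T = 60
  A = 143 − 6·37 + 6·60 = 281
Option 3 (T − 63):
  E = 37
  T = 69 − 2·37 (−63 from intervention) = -68
  A = 143 − 6·37 + 6·(-68) = -487
Comparing — Option 1: A=-499, Option 2: A=281, Option 3: A=-487. Highest is 281 (Option 2).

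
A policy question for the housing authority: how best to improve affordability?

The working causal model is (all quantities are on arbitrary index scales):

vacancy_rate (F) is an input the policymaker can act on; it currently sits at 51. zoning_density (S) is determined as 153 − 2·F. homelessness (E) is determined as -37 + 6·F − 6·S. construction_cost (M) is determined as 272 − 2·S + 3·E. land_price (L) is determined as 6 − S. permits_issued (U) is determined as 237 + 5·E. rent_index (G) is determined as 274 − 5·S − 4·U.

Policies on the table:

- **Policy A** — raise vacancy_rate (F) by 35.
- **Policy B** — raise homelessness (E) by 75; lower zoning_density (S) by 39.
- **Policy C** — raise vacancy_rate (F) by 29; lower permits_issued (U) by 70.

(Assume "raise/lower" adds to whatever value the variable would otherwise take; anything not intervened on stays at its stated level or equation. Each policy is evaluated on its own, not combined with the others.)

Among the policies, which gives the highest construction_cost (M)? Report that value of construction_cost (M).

Policy A (F + 35):
  F = 51 + 35 = 86
  S = 153 − 2·86 = -19
  E = -37 + 6·86 − 6·(-19) = 593
  M = 272 − 2·(-19) + 3·593 = 2089
Policy B (E + 75, S − 39):
  F = 51
  S = 153 − 2·51 (−39 from intervention) = 12
  E = -37 + 6·51 − 6·12 (+75 from intervention) = 272
  M = 272 − 2·12 + 3·272 = 1064
Policy C (F + 29, U − 70):
  F = 51 + 29 = 80
  S = 153 − 2·80 = -7
  E = -37 + 6·80 − 6·(-7) = 485
  M = 272 − 2·(-7) + 3·485 = 1741
Comparing — Policy A: M=2089, Policy B: M=1064, Policy C: M=1741. Highest is 2089 (Policy A).

2089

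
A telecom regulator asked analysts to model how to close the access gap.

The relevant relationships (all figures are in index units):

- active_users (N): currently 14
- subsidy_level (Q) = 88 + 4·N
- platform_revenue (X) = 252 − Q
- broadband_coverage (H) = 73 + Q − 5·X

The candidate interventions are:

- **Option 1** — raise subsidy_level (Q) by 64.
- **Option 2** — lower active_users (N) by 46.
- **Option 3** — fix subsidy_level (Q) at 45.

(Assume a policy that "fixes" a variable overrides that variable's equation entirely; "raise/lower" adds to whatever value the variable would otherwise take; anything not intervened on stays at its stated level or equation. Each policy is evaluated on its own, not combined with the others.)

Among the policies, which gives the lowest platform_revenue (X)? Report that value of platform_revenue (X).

44

Option 1 (Q + 64):
  N = 14
  Q = 88 + 4·14 (+64 from intervention) = 208
  X = 252 − 208 = 44
Option 2 (N − 46):
  N = 14 − 46 = -32
  Q = 88 + 4·(-32) = -40
  X = 252 − (-40) = 292
Option 3 (Q := 45):
  N = 14
  Q = 45
  X = 252 − 45 = 207
Comparing — Option 1: X=44, Option 2: X=292, Option 3: X=207. Lowest is 44 (Option 1).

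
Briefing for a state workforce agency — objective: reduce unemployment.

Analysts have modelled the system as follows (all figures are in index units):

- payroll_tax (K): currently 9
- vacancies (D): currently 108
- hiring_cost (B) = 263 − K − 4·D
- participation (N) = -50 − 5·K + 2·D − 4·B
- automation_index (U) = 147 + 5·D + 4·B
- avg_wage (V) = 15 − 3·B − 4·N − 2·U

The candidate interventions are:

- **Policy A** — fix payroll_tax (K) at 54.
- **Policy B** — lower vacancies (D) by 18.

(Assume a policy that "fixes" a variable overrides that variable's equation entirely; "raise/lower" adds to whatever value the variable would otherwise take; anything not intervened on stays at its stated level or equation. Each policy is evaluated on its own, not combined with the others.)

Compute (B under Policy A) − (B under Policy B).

Policy A (K := 54):
  K = 54
  D = 108
  B = 263 − 54 − 4·108 = -223
Policy B (D − 18):
  K = 9
  D = 108 − 18 = 90
  B = 263 − 9 − 4·90 = -106
B: -223 − (-106) = -117

-117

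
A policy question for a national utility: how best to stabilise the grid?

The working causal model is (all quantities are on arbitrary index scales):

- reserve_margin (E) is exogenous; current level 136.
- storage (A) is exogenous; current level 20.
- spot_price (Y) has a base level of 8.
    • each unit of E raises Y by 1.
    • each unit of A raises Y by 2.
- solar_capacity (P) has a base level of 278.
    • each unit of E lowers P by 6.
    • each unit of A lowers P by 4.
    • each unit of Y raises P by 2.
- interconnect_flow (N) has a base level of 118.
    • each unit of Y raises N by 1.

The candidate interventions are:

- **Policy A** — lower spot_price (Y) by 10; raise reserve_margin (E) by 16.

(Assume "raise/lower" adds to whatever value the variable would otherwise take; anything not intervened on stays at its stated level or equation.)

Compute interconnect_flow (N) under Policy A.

308

Policy A (Y − 10, E + 16):
  E = 136 + 16 = 152
  A = 20
  Y = 8 + 152 + 2·20 (−10 from intervention) = 190
  N = 118 + 190 = 308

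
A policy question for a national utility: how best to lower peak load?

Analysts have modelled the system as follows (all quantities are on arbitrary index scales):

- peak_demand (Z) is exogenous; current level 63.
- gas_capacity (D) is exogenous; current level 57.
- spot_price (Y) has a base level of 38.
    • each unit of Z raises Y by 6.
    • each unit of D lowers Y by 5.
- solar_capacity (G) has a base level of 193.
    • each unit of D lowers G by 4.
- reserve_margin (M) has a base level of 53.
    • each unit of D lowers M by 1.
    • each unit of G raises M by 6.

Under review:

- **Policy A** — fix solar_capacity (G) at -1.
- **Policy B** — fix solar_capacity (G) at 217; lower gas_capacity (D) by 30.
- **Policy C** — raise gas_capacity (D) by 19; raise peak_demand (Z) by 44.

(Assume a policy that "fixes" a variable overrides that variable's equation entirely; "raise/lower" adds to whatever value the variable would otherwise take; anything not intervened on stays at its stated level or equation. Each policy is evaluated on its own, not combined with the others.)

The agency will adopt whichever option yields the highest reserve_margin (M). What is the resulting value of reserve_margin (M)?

Policy A (G := -1):
  D = 57
  G = -1
  M = 53 − 57 + 6·(-1) = -10
Policy B (G := 217, D − 30):
  D = 57 − 30 = 27
  G = 217
  M = 53 − 27 + 6·217 = 1328
Policy C (D + 19, Z + 44):
  D = 57 + 19 = 76
  G = 193 − 4·76 = -111
  M = 53 − 76 + 6·(-111) = -689
Comparing — Policy A: M=-10, Policy B: M=1328, Policy C: M=-689. Highest is 1328 (Policy B).

1328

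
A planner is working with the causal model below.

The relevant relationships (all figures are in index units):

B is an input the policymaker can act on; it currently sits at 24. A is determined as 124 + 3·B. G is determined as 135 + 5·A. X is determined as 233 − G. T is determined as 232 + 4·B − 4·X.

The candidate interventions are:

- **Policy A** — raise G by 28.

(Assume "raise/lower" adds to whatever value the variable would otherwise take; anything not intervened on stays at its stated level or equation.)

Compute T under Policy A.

3968

Policy A (G + 28):
  B = 24
  A = 124 + 3·24 = 196
  G = 135 + 5·196 (+28 from intervention) = 1143
  X = 233 − 1143 = -910
  T = 232 + 4·24 − 4·(-910) = 3968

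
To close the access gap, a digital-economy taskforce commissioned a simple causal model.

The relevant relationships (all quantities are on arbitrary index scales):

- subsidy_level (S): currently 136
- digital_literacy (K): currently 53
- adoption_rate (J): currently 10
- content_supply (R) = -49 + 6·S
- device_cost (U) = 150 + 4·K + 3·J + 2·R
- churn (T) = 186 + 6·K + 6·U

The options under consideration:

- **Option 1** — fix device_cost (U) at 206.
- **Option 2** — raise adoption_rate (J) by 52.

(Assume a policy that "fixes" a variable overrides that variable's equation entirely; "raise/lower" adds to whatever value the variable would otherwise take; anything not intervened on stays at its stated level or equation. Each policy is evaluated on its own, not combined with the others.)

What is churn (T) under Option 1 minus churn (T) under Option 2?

-11256

Option 1 (U := 206):
  S = 136
  K = 53
  J = 10
  R = -49 + 6·136 = 767
  U = 206
  T = 186 + 6·53 + 6·206 = 1740
Option 2 (J + 52):
  S = 136
  K = 53
  J = 10 + 52 = 62
  R = -49 + 6·136 = 767
  U = 150 + 4·53 + 3·62 + 2·767 = 2082
  T = 186 + 6·53 + 6·2082 = 12996
T: 1740 − 12996 = -11256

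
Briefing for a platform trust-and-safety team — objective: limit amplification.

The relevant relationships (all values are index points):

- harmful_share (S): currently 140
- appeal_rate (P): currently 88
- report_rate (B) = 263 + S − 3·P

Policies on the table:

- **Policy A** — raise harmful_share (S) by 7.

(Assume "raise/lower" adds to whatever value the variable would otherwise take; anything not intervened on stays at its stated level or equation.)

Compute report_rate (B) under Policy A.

Policy A (S + 7):
  S = 140 + 7 = 147
  P = 88
  B = 263 + 147 − 3·88 = 146

146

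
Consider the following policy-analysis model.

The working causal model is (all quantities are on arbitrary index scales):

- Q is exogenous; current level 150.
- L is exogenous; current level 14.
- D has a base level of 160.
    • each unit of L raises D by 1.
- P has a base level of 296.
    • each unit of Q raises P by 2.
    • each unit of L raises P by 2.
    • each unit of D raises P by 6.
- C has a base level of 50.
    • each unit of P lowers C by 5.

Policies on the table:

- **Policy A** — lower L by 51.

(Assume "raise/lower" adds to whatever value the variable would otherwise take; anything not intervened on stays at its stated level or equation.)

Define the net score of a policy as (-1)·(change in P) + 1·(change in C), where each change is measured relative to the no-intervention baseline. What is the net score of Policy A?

2448

Baseline:
  Q = 150
  L = 14
  D = 160 + 14 = 174
  P = 296 + 2·150 + 2·14 + 6·174 = 1668
  C = 50 − 5·1668 = -8290
Policy A (L − 51):
  Q = 150
  L = 14 − 51 = -37
  D = 160 + (-37) = 123
  P = 296 + 2·150 + 2·(-37) + 6·123 = 1260
  C = 50 − 5·1260 = -6250
ΔP = 1260 − 1668 = -408; ΔC = -6250 − (-8290) = 2040
Score = (-1)·(-408) + 1·2040 = 2448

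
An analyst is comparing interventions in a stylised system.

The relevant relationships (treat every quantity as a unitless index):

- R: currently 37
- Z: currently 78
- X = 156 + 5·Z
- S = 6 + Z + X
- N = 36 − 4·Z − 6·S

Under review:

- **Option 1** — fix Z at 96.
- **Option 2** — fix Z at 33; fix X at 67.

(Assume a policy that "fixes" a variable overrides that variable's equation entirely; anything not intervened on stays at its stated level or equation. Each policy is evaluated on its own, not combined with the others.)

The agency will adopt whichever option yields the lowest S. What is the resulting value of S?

106

Option 1 (Z := 96):
  Z = 96
  X = 156 + 5·96 = 636
  S = 6 + 96 + 636 = 738
Option 2 (Z := 33, X := 67):
  Z = 33
  X = 67
  S = 6 + 33 + 67 = 106
Comparing — Option 1: S=738, Option 2: S=106. Lowest is 106 (Option 2).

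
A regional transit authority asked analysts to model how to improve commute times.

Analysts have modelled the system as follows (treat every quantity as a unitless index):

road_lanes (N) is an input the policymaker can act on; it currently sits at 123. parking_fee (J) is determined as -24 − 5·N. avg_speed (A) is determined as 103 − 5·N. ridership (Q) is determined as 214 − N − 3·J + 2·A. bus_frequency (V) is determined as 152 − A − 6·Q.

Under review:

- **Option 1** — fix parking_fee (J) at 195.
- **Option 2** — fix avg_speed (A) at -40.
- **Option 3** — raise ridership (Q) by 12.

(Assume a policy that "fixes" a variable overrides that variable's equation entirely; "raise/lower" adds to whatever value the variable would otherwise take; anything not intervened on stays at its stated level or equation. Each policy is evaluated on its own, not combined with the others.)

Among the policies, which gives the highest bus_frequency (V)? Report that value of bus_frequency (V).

9772

Option 1 (J := 195):
  N = 123
  J = 195
  A = 103 − 5·123 = -512
  Q = 214 − 123 − 3·195 + 2·(-512) = -1518
  V = 152 − (-512) − 6·(-1518) = 9772
Option 2 (A := -40):
  N = 123
  J = -24 − 5·123 = -639
  A = -40
  Q = 214 − 123 − 3·(-639) + 2·(-40) = 1928
  V = 152 − (-40) − 6·1928 = -11376
Option 3 (Q + 12):
  N = 123
  J = -24 − 5·123 = -639
  A = 103 − 5·123 = -512
  Q = 214 − 123 − 3·(-639) + 2·(-512) (+12 from intervention) = 996
  V = 152 − (-512) − 6·996 = -5312
Comparing — Option 1: V=9772, Option 2: V=-11376, Option 3: V=-5312. Highest is 9772 (Option 1).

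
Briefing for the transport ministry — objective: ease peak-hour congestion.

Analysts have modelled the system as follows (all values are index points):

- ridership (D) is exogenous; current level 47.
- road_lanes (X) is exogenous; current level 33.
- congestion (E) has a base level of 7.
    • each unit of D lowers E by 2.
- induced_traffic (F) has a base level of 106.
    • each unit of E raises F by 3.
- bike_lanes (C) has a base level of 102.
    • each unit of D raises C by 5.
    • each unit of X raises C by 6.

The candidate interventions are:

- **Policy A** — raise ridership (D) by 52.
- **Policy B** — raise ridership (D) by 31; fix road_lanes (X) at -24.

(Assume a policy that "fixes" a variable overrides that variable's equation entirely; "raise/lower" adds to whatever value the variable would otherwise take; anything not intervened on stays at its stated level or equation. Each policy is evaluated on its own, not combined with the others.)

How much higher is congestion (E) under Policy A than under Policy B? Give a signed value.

Policy A (D + 52):
  D = 47 + 52 = 99
  E = 7 − 2·99 = -191
Policy B (D + 31, X := -24):
  D = 47 + 31 = 78
  E = 7 − 2·78 = -149
E: -191 − (-149) = -42

-42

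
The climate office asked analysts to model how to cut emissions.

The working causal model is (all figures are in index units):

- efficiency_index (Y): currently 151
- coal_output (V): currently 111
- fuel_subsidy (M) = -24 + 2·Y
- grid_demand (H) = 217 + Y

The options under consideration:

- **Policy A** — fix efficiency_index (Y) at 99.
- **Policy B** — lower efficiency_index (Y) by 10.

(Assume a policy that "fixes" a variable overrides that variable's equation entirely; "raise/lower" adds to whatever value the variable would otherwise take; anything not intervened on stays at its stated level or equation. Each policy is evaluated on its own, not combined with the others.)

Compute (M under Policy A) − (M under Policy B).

-84

Policy A (Y := 99):
  Y = 99
  M = -24 + 2·99 = 174
Policy B (Y − 10):
  Y = 151 − 10 = 141
  M = -24 + 2·141 = 258
M: 174 − 258 = -84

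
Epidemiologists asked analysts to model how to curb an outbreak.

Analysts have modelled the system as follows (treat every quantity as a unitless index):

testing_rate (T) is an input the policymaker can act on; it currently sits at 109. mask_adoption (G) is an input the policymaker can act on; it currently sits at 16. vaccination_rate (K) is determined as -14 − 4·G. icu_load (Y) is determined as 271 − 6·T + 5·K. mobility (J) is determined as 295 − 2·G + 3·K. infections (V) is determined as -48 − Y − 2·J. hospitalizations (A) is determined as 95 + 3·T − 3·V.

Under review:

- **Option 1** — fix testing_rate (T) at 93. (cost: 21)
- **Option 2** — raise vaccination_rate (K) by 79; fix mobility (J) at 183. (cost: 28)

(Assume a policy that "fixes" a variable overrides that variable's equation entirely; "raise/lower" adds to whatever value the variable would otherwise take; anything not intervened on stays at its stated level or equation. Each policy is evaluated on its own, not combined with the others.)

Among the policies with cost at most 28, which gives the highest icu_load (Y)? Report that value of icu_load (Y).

Option 1 (T := 93):
  T = 93
  G = 16
  K = -14 − 4·16 = -78
  Y = 271 − 6·93 + 5·(-78) = -677
Option 2 (K + 79, J := 183):
  T = 109
  G = 16
  K = -14 − 4·16 (+79 from intervention) = 1
  Y = 271 − 6·109 + 5·1 = -378
Comparing — Option 1: Y=-677, Option 2: Y=-378. Highest is -378 (Option 2).

-378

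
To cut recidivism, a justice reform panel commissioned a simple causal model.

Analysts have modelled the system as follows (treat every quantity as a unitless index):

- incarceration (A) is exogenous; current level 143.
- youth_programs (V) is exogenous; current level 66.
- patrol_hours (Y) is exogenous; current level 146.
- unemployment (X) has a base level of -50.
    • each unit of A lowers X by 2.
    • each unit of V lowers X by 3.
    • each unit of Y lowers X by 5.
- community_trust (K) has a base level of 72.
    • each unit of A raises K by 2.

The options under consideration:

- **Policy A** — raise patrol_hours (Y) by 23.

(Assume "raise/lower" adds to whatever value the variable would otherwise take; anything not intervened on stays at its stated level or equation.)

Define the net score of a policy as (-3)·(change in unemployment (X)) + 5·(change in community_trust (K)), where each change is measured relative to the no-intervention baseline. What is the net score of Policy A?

Baseline:
  A = 143
  V = 66
  Y = 146
  X = -50 − 2·143 − 3·66 − 5·146 = -1264
  K = 72 + 2·143 = 358
Policy A (Y + 23):
  A = 143
  V = 66
  Y = 146 + 23 = 169
  X = -50 − 2·143 − 3·66 − 5·169 = -1379
  K = 72 + 2·143 = 358
ΔX = -1379 − (-1264) = -115; ΔK = 358 − 358 = 0
Score = (-3)·(-115) + 5·0 = 345

345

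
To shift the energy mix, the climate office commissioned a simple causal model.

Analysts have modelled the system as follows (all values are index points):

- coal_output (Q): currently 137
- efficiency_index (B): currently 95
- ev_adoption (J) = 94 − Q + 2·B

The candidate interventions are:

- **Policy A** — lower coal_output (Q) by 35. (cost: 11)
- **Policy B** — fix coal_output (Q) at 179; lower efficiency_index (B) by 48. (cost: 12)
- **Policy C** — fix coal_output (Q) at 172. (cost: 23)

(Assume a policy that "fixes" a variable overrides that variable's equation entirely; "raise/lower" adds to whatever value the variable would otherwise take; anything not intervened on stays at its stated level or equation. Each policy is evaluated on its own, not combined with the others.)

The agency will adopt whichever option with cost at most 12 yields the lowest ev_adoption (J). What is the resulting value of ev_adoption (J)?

9

Policy A (Q − 35):
  Q = 137 − 35 = 102
  B = 95
  J = 94 − 102 + 2·95 = 182
Policy B (Q := 179, B − 48):
  Q = 179
  B = 95 − 48 = 47
  J = 94 − 179 + 2·47 = 9
Comparing — Policy A: J=182, Policy B: J=9. Lowest is 9 (Policy B).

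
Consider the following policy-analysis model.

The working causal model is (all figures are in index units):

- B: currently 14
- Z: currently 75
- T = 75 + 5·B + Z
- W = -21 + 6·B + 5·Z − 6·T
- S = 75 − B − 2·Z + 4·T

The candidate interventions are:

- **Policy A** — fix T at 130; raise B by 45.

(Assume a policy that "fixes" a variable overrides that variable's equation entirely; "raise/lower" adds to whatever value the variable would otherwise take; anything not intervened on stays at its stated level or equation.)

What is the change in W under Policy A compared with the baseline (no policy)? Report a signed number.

810

Baseline:
  B = 14
  Z = 75
  T = 75 + 5·14 + 75 = 220
  W = -21 + 6·14 + 5·75 − 6·220 = -882
Policy A (T := 130, B + 45):
  B = 14 + 45 = 59
  Z = 75
  T = 130
  W = -21 + 6·59 + 5·75 − 6·130 = -72
Change in W: -72 − (-882) = 810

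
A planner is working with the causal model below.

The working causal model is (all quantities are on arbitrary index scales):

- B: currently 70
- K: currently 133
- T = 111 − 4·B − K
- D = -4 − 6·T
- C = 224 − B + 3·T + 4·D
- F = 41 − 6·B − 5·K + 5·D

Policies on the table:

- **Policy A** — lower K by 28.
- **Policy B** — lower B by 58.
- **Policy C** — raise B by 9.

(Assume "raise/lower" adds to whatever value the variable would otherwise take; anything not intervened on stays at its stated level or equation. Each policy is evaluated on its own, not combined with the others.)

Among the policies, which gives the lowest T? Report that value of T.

Policy A (K − 28):
  B = 70
  K = 133 − 28 = 105
  T = 111 − 4·70 − 105 = -274
Policy B (B − 58):
  B = 70 − 58 = 12
  K = 133
  T = 111 − 4·12 − 133 = -70
Policy C (B + 9):
  B = 70 + 9 = 79
  K = 133
  T = 111 − 4·79 − 133 = -338
Comparing — Policy A: T=-274, Policy B: T=-70, Policy C: T=-338. Lowest is -338 (Policy C).

-338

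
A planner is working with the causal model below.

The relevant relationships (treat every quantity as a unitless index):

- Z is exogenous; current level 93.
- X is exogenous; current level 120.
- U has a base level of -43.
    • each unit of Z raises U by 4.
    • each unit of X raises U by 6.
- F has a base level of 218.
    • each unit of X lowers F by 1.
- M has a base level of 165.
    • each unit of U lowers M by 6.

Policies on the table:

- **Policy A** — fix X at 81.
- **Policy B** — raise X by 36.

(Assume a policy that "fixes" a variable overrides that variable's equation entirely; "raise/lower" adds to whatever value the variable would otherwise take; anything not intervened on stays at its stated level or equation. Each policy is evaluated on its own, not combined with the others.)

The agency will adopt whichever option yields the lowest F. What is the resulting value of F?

62

Policy A (X := 81):
  X = 81
  F = 218 − 81 = 137
Policy B (X + 36):
  X = 120 + 36 = 156
  F = 218 − 156 = 62
Comparing — Policy A: F=137, Policy B: F=62. Lowest is 62 (Policy B).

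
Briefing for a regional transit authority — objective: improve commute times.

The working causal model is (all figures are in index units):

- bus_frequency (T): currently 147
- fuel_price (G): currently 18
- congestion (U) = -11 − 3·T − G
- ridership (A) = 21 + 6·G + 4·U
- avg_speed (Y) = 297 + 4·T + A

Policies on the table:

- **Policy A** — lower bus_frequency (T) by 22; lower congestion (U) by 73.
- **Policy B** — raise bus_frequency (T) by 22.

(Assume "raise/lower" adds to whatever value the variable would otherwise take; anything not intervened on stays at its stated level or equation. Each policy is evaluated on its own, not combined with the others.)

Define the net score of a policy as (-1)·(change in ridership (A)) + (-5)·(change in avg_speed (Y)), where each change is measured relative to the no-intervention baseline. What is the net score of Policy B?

Baseline:
  T = 147
  G = 18
  U = -11 − 3·147 − 18 = -470
  A = 21 + 6·18 + 4·(-470) = -1751
  Y = 297 + 4·147 + (-1751) = -866
Policy B (T + 22):
  T = 147 + 22 = 169
  G = 18
  U = -11 − 3·169 − 18 = -536
  A = 21 + 6·18 + 4·(-536) = -2015
  Y = 297 + 4·169 + (-2015) = -1042
ΔA = -2015 − (-1751) = -264; ΔY = -1042 − (-866) = -176
Score = (-1)·(-264) + (-5)·(-176) = 1144

1144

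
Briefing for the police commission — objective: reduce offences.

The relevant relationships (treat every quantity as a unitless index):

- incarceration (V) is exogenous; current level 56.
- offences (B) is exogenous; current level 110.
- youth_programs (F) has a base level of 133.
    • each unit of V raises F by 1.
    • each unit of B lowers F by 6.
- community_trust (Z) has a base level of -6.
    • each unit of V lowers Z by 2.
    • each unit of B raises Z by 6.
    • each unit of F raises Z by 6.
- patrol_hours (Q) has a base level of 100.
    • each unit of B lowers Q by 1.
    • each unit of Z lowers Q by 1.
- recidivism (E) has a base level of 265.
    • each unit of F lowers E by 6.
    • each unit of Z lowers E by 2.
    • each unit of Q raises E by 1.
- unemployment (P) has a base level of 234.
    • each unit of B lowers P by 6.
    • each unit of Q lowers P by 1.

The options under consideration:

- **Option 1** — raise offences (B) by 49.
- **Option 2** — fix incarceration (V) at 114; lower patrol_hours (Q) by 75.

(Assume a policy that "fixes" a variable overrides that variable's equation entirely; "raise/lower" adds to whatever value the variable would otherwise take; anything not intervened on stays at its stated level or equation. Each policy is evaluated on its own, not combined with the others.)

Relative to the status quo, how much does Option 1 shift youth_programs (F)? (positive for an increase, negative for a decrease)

-294

Baseline:
  V = 56
  B = 110
  F = 133 + 56 − 6·110 = -471
Option 1 (B + 49):
  V = 56
  B = 110 + 49 = 159
  F = 133 + 56 − 6·159 = -765
Change in F: -765 − (-471) = -294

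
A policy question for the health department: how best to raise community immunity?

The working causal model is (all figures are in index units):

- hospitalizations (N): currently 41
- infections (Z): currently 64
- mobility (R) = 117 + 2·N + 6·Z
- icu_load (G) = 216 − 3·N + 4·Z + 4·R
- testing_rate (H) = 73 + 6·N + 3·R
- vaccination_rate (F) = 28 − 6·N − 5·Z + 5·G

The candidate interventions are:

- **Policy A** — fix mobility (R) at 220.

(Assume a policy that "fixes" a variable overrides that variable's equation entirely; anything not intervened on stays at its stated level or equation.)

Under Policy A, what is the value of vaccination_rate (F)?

Policy A (R := 220):
  N = 41
  Z = 64
  R = 220
  G = 216 − 3·41 + 4·64 + 4·220 = 1229
  F = 28 − 6·41 − 5·64 + 5·1229 = 5607

5607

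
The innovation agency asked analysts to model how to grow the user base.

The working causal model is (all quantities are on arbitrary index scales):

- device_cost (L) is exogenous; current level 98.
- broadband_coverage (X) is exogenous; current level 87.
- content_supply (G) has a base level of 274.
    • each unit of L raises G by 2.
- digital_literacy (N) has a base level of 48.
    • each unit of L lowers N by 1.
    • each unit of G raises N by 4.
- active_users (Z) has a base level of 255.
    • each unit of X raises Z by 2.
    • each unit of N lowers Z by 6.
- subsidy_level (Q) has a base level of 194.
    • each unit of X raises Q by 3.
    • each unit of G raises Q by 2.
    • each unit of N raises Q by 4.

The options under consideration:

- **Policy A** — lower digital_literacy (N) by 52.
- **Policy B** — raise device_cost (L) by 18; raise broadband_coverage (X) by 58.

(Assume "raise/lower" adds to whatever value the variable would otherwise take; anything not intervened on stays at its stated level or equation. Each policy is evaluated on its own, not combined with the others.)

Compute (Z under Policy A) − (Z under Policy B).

Policy A (N − 52):
  L = 98
  X = 87
  G = 274 + 2·98 = 470
  N = 48 − 98 + 4·470 (−52 from intervention) = 1778
  Z = 255 + 2·87 − 6·1778 = -10239
Policy B (L + 18, X + 58):
  L = 98 + 18 = 116
  X = 87 + 58 = 145
  G = 274 + 2·116 = 506
  N = 48 − 116 + 4·506 = 1956
  Z = 255 + 2·145 − 6·1956 = -11191
Z: -10239 − (-11191) = 952

952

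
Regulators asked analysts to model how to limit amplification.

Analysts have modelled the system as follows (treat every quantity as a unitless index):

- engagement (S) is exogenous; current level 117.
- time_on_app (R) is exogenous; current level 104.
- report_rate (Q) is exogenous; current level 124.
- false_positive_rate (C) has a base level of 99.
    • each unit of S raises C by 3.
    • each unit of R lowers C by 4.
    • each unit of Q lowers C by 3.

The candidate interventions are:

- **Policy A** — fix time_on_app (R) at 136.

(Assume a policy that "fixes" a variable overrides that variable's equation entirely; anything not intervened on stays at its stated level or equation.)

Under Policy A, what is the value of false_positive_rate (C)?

-466

Policy A (R := 136):
  S = 117
  R = 136
  Q = 124
  C = 99 + 3·117 − 4·136 − 3·124 = -466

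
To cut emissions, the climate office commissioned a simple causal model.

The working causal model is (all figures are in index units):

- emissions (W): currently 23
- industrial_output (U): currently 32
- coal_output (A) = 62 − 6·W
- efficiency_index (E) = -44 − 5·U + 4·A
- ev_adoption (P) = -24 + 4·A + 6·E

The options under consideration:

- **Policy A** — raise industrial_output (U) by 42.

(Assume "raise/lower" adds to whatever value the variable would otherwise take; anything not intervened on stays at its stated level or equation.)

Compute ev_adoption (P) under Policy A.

Policy A (U + 42):
  W = 23
  U = 32 + 42 = 74
  A = 62 − 6·23 = -76
  E = -44 − 5·74 + 4·(-76) = -718
  P = -24 + 4·(-76) + 6·(-718) = -4636

-4636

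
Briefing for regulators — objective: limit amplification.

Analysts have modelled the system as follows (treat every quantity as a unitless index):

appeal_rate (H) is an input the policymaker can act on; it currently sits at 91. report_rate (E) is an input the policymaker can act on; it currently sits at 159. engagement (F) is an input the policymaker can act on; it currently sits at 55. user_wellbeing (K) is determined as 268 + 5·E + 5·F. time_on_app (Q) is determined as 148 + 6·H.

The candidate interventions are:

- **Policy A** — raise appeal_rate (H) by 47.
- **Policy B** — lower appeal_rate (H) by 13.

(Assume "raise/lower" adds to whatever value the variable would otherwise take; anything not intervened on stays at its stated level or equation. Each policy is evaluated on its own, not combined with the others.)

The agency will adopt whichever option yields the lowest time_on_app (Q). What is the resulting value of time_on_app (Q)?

616

Policy A (H + 47):
  H = 91 + 47 = 138
  Q = 148 + 6·138 = 976
Policy B (H − 13):
  H = 91 − 13 = 78
  Q = 148 + 6·78 = 616
Comparing — Policy A: Q=976, Policy B: Q=616. Lowest is 616 (Policy B).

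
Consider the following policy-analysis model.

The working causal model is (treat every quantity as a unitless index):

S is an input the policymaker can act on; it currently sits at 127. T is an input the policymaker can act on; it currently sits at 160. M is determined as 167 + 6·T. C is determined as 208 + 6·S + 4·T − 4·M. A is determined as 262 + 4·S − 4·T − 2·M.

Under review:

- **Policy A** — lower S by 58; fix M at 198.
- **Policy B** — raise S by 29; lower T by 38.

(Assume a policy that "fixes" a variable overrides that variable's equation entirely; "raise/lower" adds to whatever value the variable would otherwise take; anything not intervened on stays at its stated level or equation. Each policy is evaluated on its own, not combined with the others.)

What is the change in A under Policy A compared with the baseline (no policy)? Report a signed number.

Baseline:
  S = 127
  T = 160
  M = 167 + 6·160 = 1127
  A = 262 + 4·127 − 4·160 − 2·1127 = -2124
Policy A (S − 58, M := 198):
  S = 127 − 58 = 69
  T = 160
  M = 198
  A = 262 + 4·69 − 4·160 − 2·198 = -498
Change in A: -498 − (-2124) = 1626

1626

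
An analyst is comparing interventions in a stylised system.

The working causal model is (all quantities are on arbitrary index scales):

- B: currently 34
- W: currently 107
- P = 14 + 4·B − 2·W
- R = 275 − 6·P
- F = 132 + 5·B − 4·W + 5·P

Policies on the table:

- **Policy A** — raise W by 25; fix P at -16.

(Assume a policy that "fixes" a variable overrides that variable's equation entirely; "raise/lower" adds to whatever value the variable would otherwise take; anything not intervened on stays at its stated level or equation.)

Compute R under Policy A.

371

Policy A (W + 25, P := -16):
  B = 34
  W = 107 + 25 = 132
  P = -16
  R = 275 − 6·(-16) = 371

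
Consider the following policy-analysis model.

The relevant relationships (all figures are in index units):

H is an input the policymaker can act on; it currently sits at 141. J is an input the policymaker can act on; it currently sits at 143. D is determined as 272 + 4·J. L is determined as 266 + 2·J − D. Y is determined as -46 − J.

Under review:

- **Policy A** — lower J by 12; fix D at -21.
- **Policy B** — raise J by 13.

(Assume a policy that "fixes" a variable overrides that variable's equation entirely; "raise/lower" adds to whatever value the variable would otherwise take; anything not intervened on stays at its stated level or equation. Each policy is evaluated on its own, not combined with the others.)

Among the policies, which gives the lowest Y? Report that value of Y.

Policy A (J − 12, D := -21):
  J = 143 − 12 = 131
  Y = -46 − 131 = -177
Policy B (J + 13):
  J = 143 + 13 = 156
  Y = -46 − 156 = -202
Comparing — Policy A: Y=-177, Policy B: Y=-202. Lowest is -202 (Policy B).

-202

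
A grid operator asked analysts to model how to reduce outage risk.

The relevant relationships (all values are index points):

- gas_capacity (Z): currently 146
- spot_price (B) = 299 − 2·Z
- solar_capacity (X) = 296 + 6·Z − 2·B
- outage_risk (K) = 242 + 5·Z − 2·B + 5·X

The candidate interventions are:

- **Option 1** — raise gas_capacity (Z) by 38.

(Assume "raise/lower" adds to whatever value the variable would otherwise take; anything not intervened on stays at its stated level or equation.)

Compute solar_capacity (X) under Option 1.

1538

Option 1 (Z + 38):
  Z = 146 + 38 = 184
  B = 299 − 2·184 = -69
  X = 296 + 6·184 − 2·(-69) = 1538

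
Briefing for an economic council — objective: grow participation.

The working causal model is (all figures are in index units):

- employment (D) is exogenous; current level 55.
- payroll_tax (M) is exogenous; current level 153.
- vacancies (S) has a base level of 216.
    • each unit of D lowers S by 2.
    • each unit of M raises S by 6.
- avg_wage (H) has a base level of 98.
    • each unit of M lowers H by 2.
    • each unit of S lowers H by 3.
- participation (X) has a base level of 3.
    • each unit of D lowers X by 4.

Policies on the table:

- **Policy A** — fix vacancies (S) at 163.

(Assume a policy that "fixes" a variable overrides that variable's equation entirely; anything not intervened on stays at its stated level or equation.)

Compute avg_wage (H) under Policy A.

-697

Policy A (S := 163):
  D = 55
  M = 153
  S = 163
  H = 98 − 2·153 − 3·163 = -697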